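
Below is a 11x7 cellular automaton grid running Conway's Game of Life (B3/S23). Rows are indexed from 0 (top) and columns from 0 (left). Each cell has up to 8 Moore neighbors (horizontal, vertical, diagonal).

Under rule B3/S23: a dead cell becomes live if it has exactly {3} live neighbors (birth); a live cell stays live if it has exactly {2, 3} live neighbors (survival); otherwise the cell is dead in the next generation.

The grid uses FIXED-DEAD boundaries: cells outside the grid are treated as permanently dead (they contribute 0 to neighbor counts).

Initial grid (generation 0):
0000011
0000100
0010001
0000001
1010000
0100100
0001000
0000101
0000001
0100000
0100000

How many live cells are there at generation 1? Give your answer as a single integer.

Answer: 13

Derivation:
Simulating step by step:
Generation 0 (given above): 16 live cells
Generation 1: 13 live cells
0000010
0000001
0000010
0100000
0100000
0111000
0001110
0000010
0000010
0000000
0000000
Population at generation 1: 13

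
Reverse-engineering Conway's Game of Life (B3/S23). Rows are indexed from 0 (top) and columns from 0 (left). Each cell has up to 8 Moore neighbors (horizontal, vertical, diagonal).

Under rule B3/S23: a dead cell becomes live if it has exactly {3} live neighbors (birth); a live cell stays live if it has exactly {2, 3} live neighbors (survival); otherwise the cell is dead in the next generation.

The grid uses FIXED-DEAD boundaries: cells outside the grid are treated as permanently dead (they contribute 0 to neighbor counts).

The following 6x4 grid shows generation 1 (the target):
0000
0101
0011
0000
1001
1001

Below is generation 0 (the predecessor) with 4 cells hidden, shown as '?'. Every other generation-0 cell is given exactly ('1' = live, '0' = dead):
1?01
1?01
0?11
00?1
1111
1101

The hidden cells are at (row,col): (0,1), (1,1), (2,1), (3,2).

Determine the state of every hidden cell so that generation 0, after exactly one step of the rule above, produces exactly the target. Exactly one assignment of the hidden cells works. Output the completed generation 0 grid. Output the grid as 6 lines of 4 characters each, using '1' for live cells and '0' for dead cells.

Hidden generation-0 cells (in order): (0,1), (1,1), (2,1), (3,2).
A hidden cell only influences target cells in its own 3x3 neighborhood. Try each of the 2^4 = 16 assignments, step the completed generation 0 forward once under B3/S23, and compare with the target:
  (0,1)=0 (1,1)=0 (2,1)=0 (3,2)=0 -> step reproduces the target at every cell -> ACCEPT
  (0,1)=0 (1,1)=0 (2,1)=0 (3,2)=1 -> step gives (2,1)='1' but target has '0' -> reject
  (0,1)=0 (1,1)=0 (2,1)=1 (3,2)=0 -> step gives (1,0)='1' but target has '0' -> reject
  (0,1)=0 (1,1)=0 (2,1)=1 (3,2)=1 -> step gives (1,0)='1' but target has '0' -> reject
  (0,1)=0 (1,1)=1 (2,1)=0 (3,2)=0 -> step gives (0,0)='1' but target has '0' -> reject
  (0,1)=0 (1,1)=1 (2,1)=0 (3,2)=1 -> step gives (0,0)='1' but target has '0' -> reject
  (0,1)=0 (1,1)=1 (2,1)=1 (3,2)=0 -> step gives (0,0)='1' but target has '0' -> reject
  (0,1)=0 (1,1)=1 (2,1)=1 (3,2)=1 -> step gives (0,0)='1' but target has '0' -> reject
  (0,1)=1 (1,1)=0 (2,1)=0 (3,2)=0 -> step gives (0,0)='1' but target has '0' -> reject
  (0,1)=1 (1,1)=0 (2,1)=0 (3,2)=1 -> step gives (0,0)='1' but target has '0' -> reject
  (0,1)=1 (1,1)=0 (2,1)=1 (3,2)=0 -> step gives (0,0)='1' but target has '0' -> reject
  (0,1)=1 (1,1)=0 (2,1)=1 (3,2)=1 -> step gives (0,0)='1' but target has '0' -> reject
  (0,1)=1 (1,1)=1 (2,1)=0 (3,2)=0 -> step gives (0,0)='1' but target has '0' -> reject
  (0,1)=1 (1,1)=1 (2,1)=0 (3,2)=1 -> step gives (0,0)='1' but target has '0' -> reject
  (0,1)=1 (1,1)=1 (2,1)=1 (3,2)=0 -> step gives (0,0)='1' but target has '0' -> reject
  (0,1)=1 (1,1)=1 (2,1)=1 (3,2)=1 -> step gives (0,0)='1' but target has '0' -> reject
Unique solution: (0,1)=dead, (1,1)=dead, (2,1)=dead, (3,2)=dead.
Check: live-neighbor counts of every cell in the completed generation 0:
1221
1343
1233
2464
3453
3452
Applying B3/S23 to generation 0 with these counts gives:
0000
0101
0011
0000
1001
1001
which matches the target exactly.

Answer: 1001
1001
0011
0001
1111
1101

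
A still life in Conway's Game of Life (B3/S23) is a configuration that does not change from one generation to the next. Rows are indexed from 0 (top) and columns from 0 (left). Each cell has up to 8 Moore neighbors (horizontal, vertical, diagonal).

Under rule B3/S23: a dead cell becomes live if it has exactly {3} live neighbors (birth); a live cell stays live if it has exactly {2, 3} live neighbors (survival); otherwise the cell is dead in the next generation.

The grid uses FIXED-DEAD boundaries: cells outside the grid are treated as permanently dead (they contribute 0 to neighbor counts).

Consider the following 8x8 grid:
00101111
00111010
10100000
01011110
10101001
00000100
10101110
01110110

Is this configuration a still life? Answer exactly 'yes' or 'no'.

Answer: no

Derivation:
Compute generation 1 and compare to generation 0 (given above):
Generation 1:
00101011
00101011
00000010
10001110
01100000
00000000
00100000
01110010
Cell (0,5) differs: gen0=1 vs gen1=0 -> NOT a still life.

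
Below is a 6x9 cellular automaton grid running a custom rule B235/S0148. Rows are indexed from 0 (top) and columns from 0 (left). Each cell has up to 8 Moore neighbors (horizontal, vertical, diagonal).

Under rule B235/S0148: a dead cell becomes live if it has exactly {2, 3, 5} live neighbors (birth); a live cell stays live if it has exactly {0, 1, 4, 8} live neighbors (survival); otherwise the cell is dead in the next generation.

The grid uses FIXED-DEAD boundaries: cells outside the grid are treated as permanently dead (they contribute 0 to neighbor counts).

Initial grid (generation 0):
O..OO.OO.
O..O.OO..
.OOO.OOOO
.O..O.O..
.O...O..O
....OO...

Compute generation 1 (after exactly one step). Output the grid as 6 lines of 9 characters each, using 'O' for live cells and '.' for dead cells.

Answer: OOO......
..OO....O
O.O.O..OO
O.OO.OOOO
OOOO.OOOO
......O..

Derivation:
Simulating step by step:
Generation 0 (given above): 24 live cells
Generation 1: 27 live cells
(generation 1 grid is the final answer)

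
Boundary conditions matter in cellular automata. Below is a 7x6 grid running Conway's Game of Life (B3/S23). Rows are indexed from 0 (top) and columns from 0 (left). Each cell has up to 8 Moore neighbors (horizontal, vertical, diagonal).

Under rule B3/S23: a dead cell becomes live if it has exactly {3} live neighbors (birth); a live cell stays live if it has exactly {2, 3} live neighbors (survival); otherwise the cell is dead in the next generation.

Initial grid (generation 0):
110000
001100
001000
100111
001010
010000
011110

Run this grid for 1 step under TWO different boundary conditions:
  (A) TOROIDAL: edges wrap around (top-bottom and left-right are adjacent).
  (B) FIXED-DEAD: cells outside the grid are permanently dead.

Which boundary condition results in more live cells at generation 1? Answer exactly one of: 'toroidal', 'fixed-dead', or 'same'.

Under TOROIDAL boundary, generation 1:
100010
001100
011001
011011
111010
010010
000100
Population = 18

Under FIXED-DEAD boundary, generation 1:
011000
001100
011000
011011
011011
010010
011100
Population = 19

Comparison: toroidal=18, fixed-dead=19 -> fixed-dead

Answer: fixed-dead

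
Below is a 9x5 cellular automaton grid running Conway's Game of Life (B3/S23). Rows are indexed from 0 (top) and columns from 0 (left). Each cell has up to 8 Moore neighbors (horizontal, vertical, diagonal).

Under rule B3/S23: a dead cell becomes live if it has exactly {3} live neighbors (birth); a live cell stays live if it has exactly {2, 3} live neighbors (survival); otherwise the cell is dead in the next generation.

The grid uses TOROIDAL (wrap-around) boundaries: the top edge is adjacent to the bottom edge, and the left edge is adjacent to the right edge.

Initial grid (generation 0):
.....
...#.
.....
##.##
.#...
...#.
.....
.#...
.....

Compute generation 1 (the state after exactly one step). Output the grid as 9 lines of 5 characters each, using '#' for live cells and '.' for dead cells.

Simulating step by step:
Generation 0 (given above): 8 live cells
Generation 1: 9 live cells
(generation 1 grid is the final answer)

Answer: .....
.....
#.##.
###.#
.#.#.
.....
.....
.....
.....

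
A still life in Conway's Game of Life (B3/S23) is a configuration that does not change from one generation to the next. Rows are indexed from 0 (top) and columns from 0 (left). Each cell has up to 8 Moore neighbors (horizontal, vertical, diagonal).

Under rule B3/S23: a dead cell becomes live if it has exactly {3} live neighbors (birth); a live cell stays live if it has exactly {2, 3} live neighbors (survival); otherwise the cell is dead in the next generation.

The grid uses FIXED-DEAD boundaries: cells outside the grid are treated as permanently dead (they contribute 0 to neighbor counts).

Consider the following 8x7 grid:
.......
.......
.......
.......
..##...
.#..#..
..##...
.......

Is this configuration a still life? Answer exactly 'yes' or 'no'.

Compute generation 1 and compare to generation 0 (given above):
Generation 1:
.......
.......
.......
.......
..##...
.#..#..
..##...
.......
The grids are IDENTICAL -> still life.

Answer: yes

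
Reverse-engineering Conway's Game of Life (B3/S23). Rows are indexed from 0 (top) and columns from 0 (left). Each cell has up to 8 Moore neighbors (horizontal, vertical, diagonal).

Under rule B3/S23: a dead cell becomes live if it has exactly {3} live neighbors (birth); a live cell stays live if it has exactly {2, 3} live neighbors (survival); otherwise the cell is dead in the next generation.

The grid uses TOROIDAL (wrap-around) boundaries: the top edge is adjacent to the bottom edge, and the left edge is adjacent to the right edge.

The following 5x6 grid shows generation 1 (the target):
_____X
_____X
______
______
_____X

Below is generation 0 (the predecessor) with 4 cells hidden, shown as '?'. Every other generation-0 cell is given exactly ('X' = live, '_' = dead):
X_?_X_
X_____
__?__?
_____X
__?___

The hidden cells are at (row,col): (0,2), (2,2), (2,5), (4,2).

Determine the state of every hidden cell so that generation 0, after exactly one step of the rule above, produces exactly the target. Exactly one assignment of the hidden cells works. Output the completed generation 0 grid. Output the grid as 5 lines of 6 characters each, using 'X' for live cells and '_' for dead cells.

Answer: X___X_
X_____
______
_____X
______

Derivation:
Hidden generation-0 cells (in order): (0,2), (2,2), (2,5), (4,2).
A hidden cell only influences target cells in its own 3x3 neighborhood. Try each of the 2^4 = 16 assignments, step the completed generation 0 forward once under B3/S23, and compare with the target:
  (0,2)=_ (2,2)=_ (2,5)=_ (4,2)=_ -> step reproduces the target at every cell -> ACCEPT
  (0,2)=_ (2,2)=_ (2,5)=_ (4,2)=X -> step gives (0,1)='X' but target has '_' -> reject
  (0,2)=_ (2,2)=_ (2,5)=X (4,2)=_ -> step gives (1,0)='X' but target has '_' -> reject
  (0,2)=_ (2,2)=_ (2,5)=X (4,2)=X -> step gives (0,1)='X' but target has '_' -> reject
  (0,2)=_ (2,2)=X (2,5)=_ (4,2)=_ -> step gives (1,1)='X' but target has '_' -> reject
  (0,2)=_ (2,2)=X (2,5)=_ (4,2)=X -> step gives (0,1)='X' but target has '_' -> reject
  (0,2)=_ (2,2)=X (2,5)=X (4,2)=_ -> step gives (1,0)='X' but target has '_' -> reject
  (0,2)=_ (2,2)=X (2,5)=X (4,2)=X -> step gives (0,1)='X' but target has '_' -> reject
  (0,2)=X (2,2)=_ (2,5)=_ (4,2)=_ -> step gives (0,1)='X' but target has '_' -> reject
  (0,2)=X (2,2)=_ (2,5)=_ (4,2)=X -> step gives (0,3)='X' but target has '_' -> reject
  (0,2)=X (2,2)=_ (2,5)=X (4,2)=_ -> step gives (0,1)='X' but target has '_' -> reject
  (0,2)=X (2,2)=_ (2,5)=X (4,2)=X -> step gives (0,3)='X' but target has '_' -> reject
  (0,2)=X (2,2)=X (2,5)=_ (4,2)=_ -> step gives (0,1)='X' but target has '_' -> reject
  (0,2)=X (2,2)=X (2,5)=_ (4,2)=X -> step gives (0,3)='X' but target has '_' -> reject
  (0,2)=X (2,2)=X (2,5)=X (4,2)=_ -> step gives (0,1)='X' but target has '_' -> reject
  (0,2)=X (2,2)=X (2,5)=X (4,2)=X -> step gives (0,3)='X' but target has '_' -> reject
Unique solution: (0,2)=dead, (2,2)=dead, (2,5)=dead, (4,2)=dead.
Check: live-neighbor counts of every cell in the completed generation 0:
120103
120113
210012
100010
210123
Applying B3/S23 to generation 0 with these counts gives:
_____X
_____X
______
______
_____X
which matches the target exactly.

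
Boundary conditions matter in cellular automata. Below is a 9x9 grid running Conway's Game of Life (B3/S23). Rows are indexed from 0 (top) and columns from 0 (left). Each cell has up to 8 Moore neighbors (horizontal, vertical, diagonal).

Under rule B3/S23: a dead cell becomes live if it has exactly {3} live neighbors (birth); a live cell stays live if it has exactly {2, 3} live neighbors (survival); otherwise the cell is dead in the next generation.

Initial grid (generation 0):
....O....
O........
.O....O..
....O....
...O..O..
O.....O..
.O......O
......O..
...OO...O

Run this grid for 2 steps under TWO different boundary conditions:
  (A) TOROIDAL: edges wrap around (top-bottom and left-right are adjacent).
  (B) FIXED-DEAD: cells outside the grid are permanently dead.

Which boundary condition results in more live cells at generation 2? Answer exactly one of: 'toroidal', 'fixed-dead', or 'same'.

Under TOROIDAL boundary, generation 2:
...O.O...
.........
.........
.........
......O..
......O..
OO....OO.
....O.O..
...O.O...
Population = 12

Under FIXED-DEAD boundary, generation 2:
.........
.........
.........
.........
......O..
......O..
......OOO
.........
.........
Population = 5

Comparison: toroidal=12, fixed-dead=5 -> toroidal

Answer: toroidal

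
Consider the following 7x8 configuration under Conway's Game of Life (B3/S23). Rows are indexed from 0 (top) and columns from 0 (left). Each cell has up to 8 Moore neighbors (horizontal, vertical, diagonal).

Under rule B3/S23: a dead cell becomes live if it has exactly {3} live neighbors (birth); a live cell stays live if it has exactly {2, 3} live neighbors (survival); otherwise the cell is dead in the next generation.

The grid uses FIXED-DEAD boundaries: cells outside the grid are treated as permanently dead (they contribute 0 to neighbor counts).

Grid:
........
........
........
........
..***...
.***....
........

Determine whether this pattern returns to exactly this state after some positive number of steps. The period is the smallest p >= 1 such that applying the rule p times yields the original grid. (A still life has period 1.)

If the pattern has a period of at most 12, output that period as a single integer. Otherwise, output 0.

Simulating and comparing each generation to the original:
Gen 0 (original, given above): 6 live cells
Gen 1: 6 live cells, differs from original
Gen 2: 6 live cells, MATCHES original -> period = 2

Answer: 2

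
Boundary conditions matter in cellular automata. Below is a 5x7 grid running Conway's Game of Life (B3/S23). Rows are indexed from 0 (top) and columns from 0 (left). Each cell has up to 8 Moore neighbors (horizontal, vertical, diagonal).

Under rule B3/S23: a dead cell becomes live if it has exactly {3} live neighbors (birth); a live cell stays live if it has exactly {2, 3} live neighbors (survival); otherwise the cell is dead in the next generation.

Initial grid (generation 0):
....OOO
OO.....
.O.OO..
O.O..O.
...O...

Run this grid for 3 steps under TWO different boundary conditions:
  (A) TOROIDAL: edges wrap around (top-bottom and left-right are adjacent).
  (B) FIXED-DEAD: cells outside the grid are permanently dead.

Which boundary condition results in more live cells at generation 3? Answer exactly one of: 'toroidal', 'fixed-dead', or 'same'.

Answer: toroidal

Derivation:
Under TOROIDAL boundary, generation 3:
.......
...O..O
.OO.OO.
..O....
OOO...O
Population = 11

Under FIXED-DEAD boundary, generation 3:
.O.O...
O..O...
....O..
...O...
.......
Population = 6

Comparison: toroidal=11, fixed-dead=6 -> toroidal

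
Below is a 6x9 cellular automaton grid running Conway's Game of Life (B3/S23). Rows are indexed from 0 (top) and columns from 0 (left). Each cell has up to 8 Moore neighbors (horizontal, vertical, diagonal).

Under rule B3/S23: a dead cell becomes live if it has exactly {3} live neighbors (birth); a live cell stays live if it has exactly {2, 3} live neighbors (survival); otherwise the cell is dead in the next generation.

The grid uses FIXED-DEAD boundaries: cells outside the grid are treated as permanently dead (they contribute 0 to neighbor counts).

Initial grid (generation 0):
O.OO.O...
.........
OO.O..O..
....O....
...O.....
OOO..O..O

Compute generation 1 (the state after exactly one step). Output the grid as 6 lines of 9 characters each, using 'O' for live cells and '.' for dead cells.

Answer: .........
O..OO....
.........
..OOO....
.OOOO....
.OO......

Derivation:
Simulating step by step:
Generation 0 (given above): 15 live cells
Generation 1: 12 live cells
(generation 1 grid is the final answer)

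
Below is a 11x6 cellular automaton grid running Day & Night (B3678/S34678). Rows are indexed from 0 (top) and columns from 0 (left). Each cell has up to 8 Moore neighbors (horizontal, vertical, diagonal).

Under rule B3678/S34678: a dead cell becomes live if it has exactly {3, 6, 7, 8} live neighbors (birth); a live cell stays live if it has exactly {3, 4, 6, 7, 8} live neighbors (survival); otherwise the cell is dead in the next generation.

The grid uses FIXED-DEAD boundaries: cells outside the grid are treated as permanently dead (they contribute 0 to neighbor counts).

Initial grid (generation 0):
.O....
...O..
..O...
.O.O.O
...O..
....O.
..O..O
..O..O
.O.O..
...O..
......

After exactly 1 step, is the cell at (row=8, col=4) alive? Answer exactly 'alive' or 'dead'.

Answer: alive

Derivation:
Simulating step by step:
Generation 0 (given above): 15 live cells
Generation 1: 15 live cells
......
..O...
..OOO.
....O.
..O...
...O..
...OO.
.OOOO.
....O.
..O...
......

Cell (8,4) at generation 1: 1 -> alive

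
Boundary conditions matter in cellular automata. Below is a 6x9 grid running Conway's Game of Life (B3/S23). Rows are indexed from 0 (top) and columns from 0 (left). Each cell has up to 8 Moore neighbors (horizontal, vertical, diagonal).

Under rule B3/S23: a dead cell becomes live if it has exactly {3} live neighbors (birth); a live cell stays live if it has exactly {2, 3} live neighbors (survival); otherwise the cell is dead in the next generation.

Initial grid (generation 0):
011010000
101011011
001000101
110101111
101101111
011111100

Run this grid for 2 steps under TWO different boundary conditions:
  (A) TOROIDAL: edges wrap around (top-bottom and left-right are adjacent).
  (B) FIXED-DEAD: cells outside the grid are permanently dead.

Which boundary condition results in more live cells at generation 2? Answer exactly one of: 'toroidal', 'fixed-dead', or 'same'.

Under TOROIDAL boundary, generation 2:
000001000
110101100
011011111
000000000
000000000
000000011
Population = 15

Under FIXED-DEAD boundary, generation 2:
011010010
001010110
001011110
100000000
110000000
000000000
Population = 16

Comparison: toroidal=15, fixed-dead=16 -> fixed-dead

Answer: fixed-dead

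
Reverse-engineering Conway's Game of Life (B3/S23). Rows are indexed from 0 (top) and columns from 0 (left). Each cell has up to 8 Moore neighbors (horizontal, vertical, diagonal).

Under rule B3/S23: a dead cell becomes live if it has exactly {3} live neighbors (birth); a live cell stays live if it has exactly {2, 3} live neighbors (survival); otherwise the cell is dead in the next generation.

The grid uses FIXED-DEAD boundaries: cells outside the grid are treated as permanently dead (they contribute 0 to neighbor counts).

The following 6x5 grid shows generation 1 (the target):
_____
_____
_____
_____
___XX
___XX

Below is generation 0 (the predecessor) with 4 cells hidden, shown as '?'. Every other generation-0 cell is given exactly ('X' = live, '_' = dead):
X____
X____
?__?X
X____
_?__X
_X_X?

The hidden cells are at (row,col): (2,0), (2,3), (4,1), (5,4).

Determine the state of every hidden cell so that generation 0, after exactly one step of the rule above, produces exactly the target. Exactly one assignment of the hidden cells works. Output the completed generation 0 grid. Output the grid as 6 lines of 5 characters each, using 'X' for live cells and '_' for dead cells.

Hidden generation-0 cells (in order): (2,0), (2,3), (4,1), (5,4).
A hidden cell only influences target cells in its own 3x3 neighborhood. Try each of the 2^4 = 16 assignments, step the completed generation 0 forward once under B3/S23, and compare with the target:
  (2,0)=_ (2,3)=_ (4,1)=_ (5,4)=_ -> step gives (4,3)='_' but target has 'X' -> reject
  (2,0)=_ (2,3)=_ (4,1)=_ (5,4)=X -> step reproduces the target at every cell -> ACCEPT
  (2,0)=_ (2,3)=_ (4,1)=X (5,4)=_ -> step gives (4,0)='X' but target has '_' -> reject
  (2,0)=_ (2,3)=_ (4,1)=X (5,4)=X -> step gives (4,0)='X' but target has '_' -> reject
  (2,0)=_ (2,3)=X (4,1)=_ (5,4)=_ -> step gives (3,3)='X' but target has '_' -> reject
  (2,0)=_ (2,3)=X (4,1)=_ (5,4)=X -> step gives (3,3)='X' but target has '_' -> reject
  (2,0)=_ (2,3)=X (4,1)=X (5,4)=_ -> step gives (3,3)='X' but target has '_' -> reject
  (2,0)=_ (2,3)=X (4,1)=X (5,4)=X -> step gives (3,3)='X' but target has '_' -> reject
  (2,0)=X (2,3)=_ (4,1)=_ (5,4)=_ -> step gives (1,0)='X' but target has '_' -> reject
  (2,0)=X (2,3)=_ (4,1)=_ (5,4)=X -> step gives (1,0)='X' but target has '_' -> reject
  (2,0)=X (2,3)=_ (4,1)=X (5,4)=_ -> step gives (1,0)='X' but target has '_' -> reject
  (2,0)=X (2,3)=_ (4,1)=X (5,4)=X -> step gives (1,0)='X' but target has '_' -> reject
  (2,0)=X (2,3)=X (4,1)=_ (5,4)=_ -> step gives (1,0)='X' but target has '_' -> reject
  (2,0)=X (2,3)=X (4,1)=_ (5,4)=X -> step gives (1,0)='X' but target has '_' -> reject
  (2,0)=X (2,3)=X (4,1)=X (5,4)=_ -> step gives (1,0)='X' but target has '_' -> reject
  (2,0)=X (2,3)=X (4,1)=X (5,4)=X -> step gives (1,0)='X' but target has '_' -> reject
Unique solution: (2,0)=dead, (2,3)=dead, (4,1)=dead, (5,4)=live.
Check: live-neighbor counts of every cell in the completed generation 0:
12000
12011
22010
01022
22232
10222
Applying B3/S23 to generation 0 with these counts gives:
_____
_____
_____
_____
___XX
___XX
which matches the target exactly.

Answer: X____
X____
____X
X____
____X
_X_XX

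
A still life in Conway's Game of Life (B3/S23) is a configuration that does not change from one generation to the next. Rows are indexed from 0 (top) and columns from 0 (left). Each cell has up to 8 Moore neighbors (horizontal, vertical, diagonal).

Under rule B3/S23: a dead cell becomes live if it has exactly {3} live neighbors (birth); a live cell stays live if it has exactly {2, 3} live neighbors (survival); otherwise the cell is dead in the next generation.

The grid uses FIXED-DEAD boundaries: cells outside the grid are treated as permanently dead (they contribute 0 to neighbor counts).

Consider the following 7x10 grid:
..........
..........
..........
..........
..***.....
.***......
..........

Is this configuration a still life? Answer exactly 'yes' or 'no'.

Answer: no

Derivation:
Compute generation 1 and compare to generation 0 (given above):
Generation 1:
..........
..........
..........
...*......
.*..*.....
.*..*.....
..*.......
Cell (3,3) differs: gen0=0 vs gen1=1 -> NOT a still life.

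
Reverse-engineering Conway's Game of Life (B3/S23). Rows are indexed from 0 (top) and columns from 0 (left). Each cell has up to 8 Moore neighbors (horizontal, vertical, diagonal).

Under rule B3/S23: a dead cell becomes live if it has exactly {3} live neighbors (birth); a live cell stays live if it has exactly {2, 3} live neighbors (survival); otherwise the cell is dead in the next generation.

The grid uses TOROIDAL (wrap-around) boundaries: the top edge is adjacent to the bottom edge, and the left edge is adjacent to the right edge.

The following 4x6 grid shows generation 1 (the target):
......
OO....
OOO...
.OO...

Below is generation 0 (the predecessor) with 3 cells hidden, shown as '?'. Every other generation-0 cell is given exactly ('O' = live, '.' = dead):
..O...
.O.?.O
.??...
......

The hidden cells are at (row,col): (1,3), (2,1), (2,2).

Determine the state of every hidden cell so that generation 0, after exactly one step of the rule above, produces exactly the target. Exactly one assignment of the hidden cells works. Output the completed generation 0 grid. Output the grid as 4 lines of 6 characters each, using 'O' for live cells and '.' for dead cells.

Hidden generation-0 cells (in order): (1,3), (2,1), (2,2).
A hidden cell only influences target cells in its own 3x3 neighborhood. Try each of the 2^3 = 8 assignments, step the completed generation 0 forward once under B3/S23, and compare with the target:
  (1,3)=. (2,1)=. (2,2)=. -> step gives (1,0)='.' but target has 'O' -> reject
  (1,3)=. (2,1)=. (2,2)=O -> step gives (1,0)='.' but target has 'O' -> reject
  (1,3)=. (2,1)=O (2,2)=. -> step gives (1,2)='O' but target has '.' -> reject
  (1,3)=. (2,1)=O (2,2)=O -> step reproduces the target at every cell -> ACCEPT
  (1,3)=O (2,1)=. (2,2)=. -> step gives (0,2)='O' but target has '.' -> reject
  (1,3)=O (2,1)=. (2,2)=O -> step gives (0,2)='O' but target has '.' -> reject
  (1,3)=O (2,1)=O (2,2)=. -> step gives (0,2)='O' but target has '.' -> reject
  (1,3)=O (2,1)=O (2,2)=O -> step gives (0,2)='O' but target has '.' -> reject
Unique solution: (1,3)=dead, (2,1)=live, (2,2)=live.
Check: live-neighbor counts of every cell in the completed generation 0:
221111
334210
322111
133200
Applying B3/S23 to generation 0 with these counts gives:
......
OO....
OOO...
.OO...
which matches the target exactly.

Answer: ..O...
.O...O
.OO...
......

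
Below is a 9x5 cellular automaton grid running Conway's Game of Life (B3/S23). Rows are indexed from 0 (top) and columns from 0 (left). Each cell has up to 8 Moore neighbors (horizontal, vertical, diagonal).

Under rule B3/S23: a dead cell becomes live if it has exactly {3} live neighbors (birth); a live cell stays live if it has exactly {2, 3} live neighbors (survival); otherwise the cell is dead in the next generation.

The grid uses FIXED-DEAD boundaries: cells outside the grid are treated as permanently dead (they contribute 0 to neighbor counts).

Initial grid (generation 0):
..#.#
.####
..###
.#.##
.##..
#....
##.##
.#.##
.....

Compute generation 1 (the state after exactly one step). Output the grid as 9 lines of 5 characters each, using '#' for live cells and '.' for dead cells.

Answer: .##.#
.#...
.....
.#..#
####.
#..#.
##.##
##.##
.....

Derivation:
Simulating step by step:
Generation 0 (given above): 22 live cells
Generation 1: 20 live cells
(generation 1 grid is the final answer)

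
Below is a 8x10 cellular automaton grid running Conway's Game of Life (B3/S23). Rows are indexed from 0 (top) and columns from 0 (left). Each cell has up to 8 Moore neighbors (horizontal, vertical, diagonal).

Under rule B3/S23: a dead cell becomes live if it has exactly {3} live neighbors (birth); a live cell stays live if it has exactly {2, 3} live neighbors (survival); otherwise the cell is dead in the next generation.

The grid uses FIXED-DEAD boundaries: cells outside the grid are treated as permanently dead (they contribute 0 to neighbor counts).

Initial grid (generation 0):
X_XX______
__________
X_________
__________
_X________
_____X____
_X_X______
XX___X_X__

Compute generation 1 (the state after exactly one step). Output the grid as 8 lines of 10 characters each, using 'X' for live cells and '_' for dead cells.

Simulating step by step:
Generation 0 (given above): 12 live cells
Generation 1: 10 live cells
(generation 1 grid is the final answer)

Answer: __________
_X________
__________
__________
__________
__X_______
XXX_X_X___
XXX_______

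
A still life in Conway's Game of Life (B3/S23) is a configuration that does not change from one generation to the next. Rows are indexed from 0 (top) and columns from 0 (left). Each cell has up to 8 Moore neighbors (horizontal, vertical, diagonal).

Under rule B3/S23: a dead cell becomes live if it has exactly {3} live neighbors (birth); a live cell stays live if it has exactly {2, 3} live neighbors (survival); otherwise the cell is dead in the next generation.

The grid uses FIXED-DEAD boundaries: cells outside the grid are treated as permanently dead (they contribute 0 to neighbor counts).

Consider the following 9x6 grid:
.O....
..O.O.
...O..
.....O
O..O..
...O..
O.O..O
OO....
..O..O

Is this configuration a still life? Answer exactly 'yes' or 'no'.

Compute generation 1 and compare to generation 0 (given above):
Generation 1:
......
..OO..
...OO.
....O.
....O.
.OOOO.
O.O...
O.O...
.O....
Cell (0,1) differs: gen0=1 vs gen1=0 -> NOT a still life.

Answer: no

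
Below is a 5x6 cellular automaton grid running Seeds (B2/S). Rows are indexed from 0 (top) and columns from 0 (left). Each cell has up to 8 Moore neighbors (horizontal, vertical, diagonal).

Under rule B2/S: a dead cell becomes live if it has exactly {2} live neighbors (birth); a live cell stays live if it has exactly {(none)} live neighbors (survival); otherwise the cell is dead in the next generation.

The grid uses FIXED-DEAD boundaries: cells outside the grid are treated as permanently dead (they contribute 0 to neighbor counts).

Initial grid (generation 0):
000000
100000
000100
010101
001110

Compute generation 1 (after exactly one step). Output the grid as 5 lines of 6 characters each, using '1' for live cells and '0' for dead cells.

Simulating step by step:
Generation 0 (given above): 8 live cells
Generation 1: 4 live cells
(generation 1 grid is the final answer)

Answer: 000000
000000
110000
000000
010001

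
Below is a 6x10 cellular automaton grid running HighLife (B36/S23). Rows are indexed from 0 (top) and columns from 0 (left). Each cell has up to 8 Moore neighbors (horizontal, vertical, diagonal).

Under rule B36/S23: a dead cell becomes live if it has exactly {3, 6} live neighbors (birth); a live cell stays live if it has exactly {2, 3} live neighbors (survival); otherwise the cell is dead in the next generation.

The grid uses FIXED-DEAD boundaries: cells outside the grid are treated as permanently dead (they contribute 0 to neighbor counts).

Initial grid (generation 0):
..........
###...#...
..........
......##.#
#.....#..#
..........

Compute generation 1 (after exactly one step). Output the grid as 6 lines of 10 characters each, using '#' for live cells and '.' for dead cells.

Simulating step by step:
Generation 0 (given above): 10 live cells
Generation 1: 11 live cells
(generation 1 grid is the final answer)

Answer: .#........
.#........
.#....##..
......###.
......###.
..........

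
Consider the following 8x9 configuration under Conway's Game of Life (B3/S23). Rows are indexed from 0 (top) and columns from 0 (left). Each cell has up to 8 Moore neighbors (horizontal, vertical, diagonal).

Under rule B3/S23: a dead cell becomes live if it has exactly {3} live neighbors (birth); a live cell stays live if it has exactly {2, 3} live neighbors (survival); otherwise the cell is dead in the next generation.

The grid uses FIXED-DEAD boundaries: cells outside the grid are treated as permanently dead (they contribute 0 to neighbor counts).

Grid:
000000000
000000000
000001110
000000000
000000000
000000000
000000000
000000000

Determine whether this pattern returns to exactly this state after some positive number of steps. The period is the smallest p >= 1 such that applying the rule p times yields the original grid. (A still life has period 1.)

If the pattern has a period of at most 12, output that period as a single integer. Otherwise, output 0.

Simulating and comparing each generation to the original:
Gen 0 (original, given above): 3 live cells
Gen 1: 3 live cells, differs from original
Gen 2: 3 live cells, MATCHES original -> period = 2

Answer: 2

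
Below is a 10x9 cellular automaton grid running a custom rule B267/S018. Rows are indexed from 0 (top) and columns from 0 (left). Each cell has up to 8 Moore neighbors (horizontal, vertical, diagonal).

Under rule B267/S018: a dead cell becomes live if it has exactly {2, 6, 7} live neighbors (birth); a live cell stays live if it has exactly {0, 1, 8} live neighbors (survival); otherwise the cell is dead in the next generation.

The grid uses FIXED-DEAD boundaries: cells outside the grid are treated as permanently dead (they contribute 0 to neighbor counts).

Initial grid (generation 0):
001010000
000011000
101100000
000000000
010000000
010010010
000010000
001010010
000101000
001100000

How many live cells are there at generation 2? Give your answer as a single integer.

Simulating step by step:
Generation 0 (given above): 19 live cells
Generation 1: 28 live cells
001000000
000000000
111001000
100100000
111000000
111111010
011000111
001000110
010001100
000000000
Generation 2: 16 live cells
001000000
100100000
000111000
010010000
000001100
000000000
000000000
100100000
011000000
000001100
Population at generation 2: 16

Answer: 16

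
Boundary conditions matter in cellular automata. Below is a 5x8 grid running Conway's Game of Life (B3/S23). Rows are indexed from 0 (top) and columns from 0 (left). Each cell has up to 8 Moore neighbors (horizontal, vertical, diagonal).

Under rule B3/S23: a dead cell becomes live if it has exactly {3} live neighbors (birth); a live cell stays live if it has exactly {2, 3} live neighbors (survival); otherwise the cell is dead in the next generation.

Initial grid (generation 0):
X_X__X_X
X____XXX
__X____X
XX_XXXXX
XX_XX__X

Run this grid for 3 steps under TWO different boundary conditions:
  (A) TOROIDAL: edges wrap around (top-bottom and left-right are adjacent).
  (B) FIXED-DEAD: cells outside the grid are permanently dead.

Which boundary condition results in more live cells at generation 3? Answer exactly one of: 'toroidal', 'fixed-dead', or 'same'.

Answer: fixed-dead

Derivation:
Under TOROIDAL boundary, generation 3:
________
________
________
________
________
Population = 0

Under FIXED-DEAD boundary, generation 3:
________
_XXX____
XX__X___
X_XXX___
XX___X__
Population = 13

Comparison: toroidal=0, fixed-dead=13 -> fixed-dead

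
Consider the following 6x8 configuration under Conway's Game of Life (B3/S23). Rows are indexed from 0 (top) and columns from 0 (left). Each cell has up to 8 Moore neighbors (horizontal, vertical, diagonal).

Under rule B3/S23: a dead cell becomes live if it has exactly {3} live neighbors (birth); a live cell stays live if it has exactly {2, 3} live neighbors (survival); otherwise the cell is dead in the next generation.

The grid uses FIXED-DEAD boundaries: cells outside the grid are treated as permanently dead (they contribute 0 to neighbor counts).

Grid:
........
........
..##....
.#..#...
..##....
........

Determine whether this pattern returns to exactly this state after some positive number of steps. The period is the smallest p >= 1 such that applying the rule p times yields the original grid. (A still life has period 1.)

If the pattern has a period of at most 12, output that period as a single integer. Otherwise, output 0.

Simulating and comparing each generation to the original:
Gen 0 (original, given above): 6 live cells
Gen 1: 6 live cells, MATCHES original -> period = 1

Answer: 1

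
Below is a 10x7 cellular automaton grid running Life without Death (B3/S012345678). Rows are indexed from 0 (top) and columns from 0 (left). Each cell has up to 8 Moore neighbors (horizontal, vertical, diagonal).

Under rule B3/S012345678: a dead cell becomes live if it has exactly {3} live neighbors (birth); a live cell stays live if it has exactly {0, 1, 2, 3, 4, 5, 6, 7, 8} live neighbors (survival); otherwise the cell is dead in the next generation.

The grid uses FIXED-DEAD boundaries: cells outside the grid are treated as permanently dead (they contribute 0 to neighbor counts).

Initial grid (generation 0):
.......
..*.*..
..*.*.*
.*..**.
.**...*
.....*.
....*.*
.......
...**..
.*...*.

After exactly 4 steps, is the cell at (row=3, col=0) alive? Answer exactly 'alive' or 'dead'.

Answer: alive

Derivation:
Simulating step by step:
Generation 0 (given above): 18 live cells
Generation 1: 28 live cells
.......
..*.**.
.**.*.*
.*..***
.**.*.*
.....**
....***
...***.
...**..
.*..**.
Generation 2: 36 live cells
.......
.**.**.
.**.*.*
**..***
.****.*
...*.**
...****
...****
..***..
.*.***.
Generation 3: 39 live cells
.......
.**.**.
.**.*.*
**..***
*****.*
...*.**
..*****
...****
..***.*
.*.***.
Generation 4: 39 live cells
.......
.**.**.
.**.*.*
**..***
*****.*
...*.**
..*****
...****
..***.*
.*.***.

Cell (3,0) at generation 4: 1 -> alive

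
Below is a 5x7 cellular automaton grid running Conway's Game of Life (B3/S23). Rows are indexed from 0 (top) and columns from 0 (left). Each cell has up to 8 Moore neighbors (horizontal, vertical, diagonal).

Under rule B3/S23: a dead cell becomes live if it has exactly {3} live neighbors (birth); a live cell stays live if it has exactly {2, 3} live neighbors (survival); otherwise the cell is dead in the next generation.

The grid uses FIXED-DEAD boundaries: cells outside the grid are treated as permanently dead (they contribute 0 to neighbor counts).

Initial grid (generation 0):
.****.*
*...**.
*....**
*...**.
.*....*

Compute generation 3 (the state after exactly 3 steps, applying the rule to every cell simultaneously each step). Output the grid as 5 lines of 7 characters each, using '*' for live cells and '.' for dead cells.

Answer: .**....
...*...
*......
.*.....
.......

Derivation:
Simulating step by step:
Generation 0 (given above): 16 live cells
Generation 1: 13 live cells
.****..
*.*....
**....*
**..*..
.....*.
Generation 2: 8 live cells
.***...
*......
..*....
**...*.
.......
Generation 3: 5 live cells
(generation 3 grid is the final answer)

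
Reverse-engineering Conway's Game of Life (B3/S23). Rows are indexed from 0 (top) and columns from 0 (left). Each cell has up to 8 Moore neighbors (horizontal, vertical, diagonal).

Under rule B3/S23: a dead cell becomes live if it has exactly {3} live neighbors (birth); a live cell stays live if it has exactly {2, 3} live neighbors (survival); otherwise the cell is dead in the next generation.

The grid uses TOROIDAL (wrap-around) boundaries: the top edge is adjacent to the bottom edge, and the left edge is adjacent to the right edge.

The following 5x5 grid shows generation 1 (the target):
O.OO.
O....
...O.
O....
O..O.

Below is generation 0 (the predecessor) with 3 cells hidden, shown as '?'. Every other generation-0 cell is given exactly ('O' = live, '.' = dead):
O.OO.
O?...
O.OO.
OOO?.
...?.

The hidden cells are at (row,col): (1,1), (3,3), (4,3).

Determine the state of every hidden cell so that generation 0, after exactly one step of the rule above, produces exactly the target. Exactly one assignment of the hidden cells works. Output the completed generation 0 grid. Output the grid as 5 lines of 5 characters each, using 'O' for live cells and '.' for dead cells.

Hidden generation-0 cells (in order): (1,1), (3,3), (4,3).
A hidden cell only influences target cells in its own 3x3 neighborhood. Try each of the 2^3 = 8 assignments, step the completed generation 0 forward once under B3/S23, and compare with the target:
  (1,1)=. (3,3)=. (4,3)=. -> step gives (0,0)='.' but target has 'O' -> reject
  (1,1)=. (3,3)=. (4,3)=O -> step gives (0,0)='.' but target has 'O' -> reject
  (1,1)=. (3,3)=O (4,3)=. -> step gives (0,0)='.' but target has 'O' -> reject
  (1,1)=. (3,3)=O (4,3)=O -> step gives (0,0)='.' but target has 'O' -> reject
  (1,1)=O (3,3)=. (4,3)=. -> step gives (0,3)='.' but target has 'O' -> reject
  (1,1)=O (3,3)=. (4,3)=O -> step reproduces the target at every cell -> ACCEPT
  (1,1)=O (3,3)=O (4,3)=. -> step gives (0,3)='.' but target has 'O' -> reject
  (1,1)=O (3,3)=O (4,3)=O -> step gives (4,3)='.' but target has 'O' -> reject
Unique solution: (1,1)=live, (3,3)=dead, (4,3)=live.
Check: live-neighbor counts of every cell in the completed generation 0:
24324
35545
47424
24444
35534
Applying B3/S23 to generation 0 with these counts gives:
O.OO.
O....
...O.
O....
O..O.
which matches the target exactly.

Answer: O.OO.
OO...
O.OO.
OOO..
...O.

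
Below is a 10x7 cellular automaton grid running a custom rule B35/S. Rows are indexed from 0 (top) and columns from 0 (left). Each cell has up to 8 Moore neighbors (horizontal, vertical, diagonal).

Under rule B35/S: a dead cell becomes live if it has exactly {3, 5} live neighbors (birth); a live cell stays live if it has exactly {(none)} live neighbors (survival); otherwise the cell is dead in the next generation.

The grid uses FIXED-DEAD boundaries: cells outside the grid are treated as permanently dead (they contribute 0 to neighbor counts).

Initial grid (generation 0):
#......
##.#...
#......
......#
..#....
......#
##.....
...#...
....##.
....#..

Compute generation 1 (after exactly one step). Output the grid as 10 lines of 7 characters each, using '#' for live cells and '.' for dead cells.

Answer: .#.....
.......
.#.....
.......
.......
.#.....
.......
....#..
...#...
.....#.

Derivation:
Simulating step by step:
Generation 0 (given above): 14 live cells
Generation 1: 6 live cells
(generation 1 grid is the final answer)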